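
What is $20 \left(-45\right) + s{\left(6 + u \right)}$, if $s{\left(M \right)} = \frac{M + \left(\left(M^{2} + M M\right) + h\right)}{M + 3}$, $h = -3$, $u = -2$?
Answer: $- \frac{6267}{7} \approx -895.29$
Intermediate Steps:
$s{\left(M \right)} = \frac{-3 + M + 2 M^{2}}{3 + M}$ ($s{\left(M \right)} = \frac{M - \left(3 - M^{2} - M M\right)}{M + 3} = \frac{M + \left(\left(M^{2} + M^{2}\right) - 3\right)}{3 + M} = \frac{M + \left(2 M^{2} - 3\right)}{3 + M} = \frac{M + \left(-3 + 2 M^{2}\right)}{3 + M} = \frac{-3 + M + 2 M^{2}}{3 + M}$)
$20 \left(-45\right) + s{\left(6 + u \right)} = 20 \left(-45\right) + \frac{-3 + \left(6 - 2\right) + 2 \left(6 - 2\right)^{2}}{3 + \left(6 - 2\right)} = -900 + \frac{-3 + 4 + 2 \cdot 4^{2}}{3 + 4} = -900 + \frac{-3 + 4 + 2 \cdot 16}{7} = -900 + \frac{-3 + 4 + 32}{7} = -900 + \frac{1}{7} \cdot 33 = -900 + \frac{33}{7} = - \frac{6267}{7}$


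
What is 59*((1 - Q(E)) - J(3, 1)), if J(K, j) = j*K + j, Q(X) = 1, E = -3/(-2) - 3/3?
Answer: -236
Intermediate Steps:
E = ½ (E = -3*(-½) - 3*⅓ = 3/2 - 1 = ½ ≈ 0.50000)
J(K, j) = j + K*j (J(K, j) = K*j + j = j + K*j)
59*((1 - Q(E)) - J(3, 1)) = 59*((1 - 1*1) - (1 + 3)) = 59*((1 - 1) - 4) = 59*(0 - 1*4) = 59*(0 - 4) = 59*(-4) = -236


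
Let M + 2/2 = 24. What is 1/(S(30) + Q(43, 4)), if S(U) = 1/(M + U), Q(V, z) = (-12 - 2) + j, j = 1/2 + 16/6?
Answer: -318/3439 ≈ -0.092469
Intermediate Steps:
M = 23 (M = -1 + 24 = 23)
j = 19/6 (j = 1*(½) + 16*(⅙) = ½ + 8/3 = 19/6 ≈ 3.1667)
Q(V, z) = -65/6 (Q(V, z) = (-12 - 2) + 19/6 = -14 + 19/6 = -65/6)
S(U) = 1/(23 + U)
1/(S(30) + Q(43, 4)) = 1/(1/(23 + 30) - 65/6) = 1/(1/53 - 65/6) = 1/(-3439/318) = -318/3439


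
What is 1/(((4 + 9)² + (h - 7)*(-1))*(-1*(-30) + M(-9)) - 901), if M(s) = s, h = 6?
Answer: 1/2669 ≈ 0.00037467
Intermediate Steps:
1/(((4 + 9)² + (h - 7)*(-1))*(-1*(-30) + M(-9)) - 901) = 1/(((4 + 9)² + (6 - 7)*(-1))*(-1*(-30) - 9) - 901) = 1/((13² - 1*(-1))*(30 - 9) - 901) = 1/((169 + 1)*21 - 901) = 1/(170*21 - 901) = 1/(3570 - 901) = 1/2669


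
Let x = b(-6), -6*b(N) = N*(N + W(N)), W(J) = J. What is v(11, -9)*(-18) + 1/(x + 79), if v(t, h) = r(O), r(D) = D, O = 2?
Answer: -2411/67 ≈ -35.985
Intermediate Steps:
b(N) = -N**2/3 (b(N) = -N*(N + N)/6 = -N*2*N/6 = -N**2/3)
x = -12 (x = -1/3*(-6)**2 = -1/3*36 = -12)
v(t, h) = 2
v(11, -9)*(-18) + 1/(x + 79) = 2*(-18) + 1/(-12 + 79) = -36 + 1/67 = -2411/67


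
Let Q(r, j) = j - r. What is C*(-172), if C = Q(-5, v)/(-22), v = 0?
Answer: 430/11 ≈ 39.091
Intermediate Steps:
C = -5/22 (C = (0 - 1*(-5))/(-22) = (0 + 5)*(-1/22) = 5*(-1/22) = -5/22 ≈ -0.22727)
C*(-172) = -5/22*(-172) = 430/11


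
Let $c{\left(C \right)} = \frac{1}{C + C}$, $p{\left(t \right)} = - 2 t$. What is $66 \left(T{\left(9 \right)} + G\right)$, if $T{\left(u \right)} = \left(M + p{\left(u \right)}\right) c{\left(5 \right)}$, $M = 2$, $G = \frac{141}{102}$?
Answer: $- \frac{1221}{85} \approx -14.365$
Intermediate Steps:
$c{\left(C \right)} = \frac{1}{2 C}$
$G = \frac{47}{34}$ ($G = 141 \cdot \frac{1}{102} = \frac{47}{34} \approx 1.3824$)
$T{\left(u \right)} = \frac{1}{5} - \frac{u}{5}$ ($T{\left(u \right)} = \left(2 - 2 u\right) \frac{1}{2 \cdot 5} = \left(2 - 2 u\right) \frac{1}{2} \cdot \frac{1}{5} = \left(2 - 2 u\right) \frac{1}{10} = \frac{1}{5} - \frac{u}{5}$)
$66 \left(T{\left(9 \right)} + G\right) = 66 \left(\left(\frac{1}{5} - \frac{9}{5}\right) + \frac{47}{34}\right) = 66 \left(- \frac{8}{5} + \frac{47}{34}\right) = 66 \left(- \frac{37}{170}\right) = - \frac{1221}{85}$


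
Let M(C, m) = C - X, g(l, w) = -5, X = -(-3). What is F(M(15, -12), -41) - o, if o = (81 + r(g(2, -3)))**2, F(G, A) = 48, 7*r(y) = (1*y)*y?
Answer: -348112/49 ≈ -7104.3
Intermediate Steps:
X = 3 (X = -1*(-3) = 3)
M(C, m) = -3 + C (M(C, m) = C - 1*3 = C - 3 = -3 + C)
r(y) = y**2/7 (r(y) = ((1*y)*y)/7 = (y*y)/7 = y**2/7)
o = 350464/49 (o = (81 + (1/7)*(-5)**2)**2 = (81 + (1/7)*25)**2 = (81 + 25/7)**2 = (592/7)**2 = 350464/49 ≈ 7152.3)
F(M(15, -12), -41) - o = 48 - 1*350464/49 = 48 - 350464/49 = -348112/49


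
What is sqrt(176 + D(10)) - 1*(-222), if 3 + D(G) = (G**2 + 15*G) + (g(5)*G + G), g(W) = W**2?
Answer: 222 + sqrt(683) ≈ 248.13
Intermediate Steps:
D(G) = -3 + G**2 + 41*G (D(G) = -3 + ((G**2 + 15*G) + (5**2*G + G)) = -3 + ((G**2 + 15*G) + (25*G + G)) = -3 + ((G**2 + 15*G) + 26*G) = -3 + (G**2 + 41*G) = -3 + G**2 + 41*G)
sqrt(176 + D(10)) - 1*(-222) = sqrt(176 + (-3 + 10**2 + 41*10)) - 1*(-222) = sqrt(176 + (-3 + 100 + 410)) + 222 = sqrt(176 + 507) + 222 = sqrt(683) + 222 = 222 + sqrt(683)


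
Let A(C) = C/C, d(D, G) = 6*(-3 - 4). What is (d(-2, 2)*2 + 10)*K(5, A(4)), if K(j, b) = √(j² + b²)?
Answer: -74*√26 ≈ -377.33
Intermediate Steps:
d(D, G) = -42 (d(D, G) = 6*(-7) = -42)
A(C) = 1
K(j, b) = √(b² + j²)
(d(-2, 2)*2 + 10)*K(5, A(4)) = (-42*2 + 10)*√(1² + 5²) = (-84 + 10)*√(1 + 25) = -74*√26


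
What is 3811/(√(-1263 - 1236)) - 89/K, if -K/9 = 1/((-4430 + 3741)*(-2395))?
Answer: 146863795/9 - 3811*I*√51/357 ≈ 1.6318e+7 - 76.235*I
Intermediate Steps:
K = -9/1650155 (K = -9/((-4430 + 3741)*(-2395)) = -9*(-1)/((-689)*2395) = -(-9)*(-1)/(689*2395) = -9*1/1650155 = -9/1650155 ≈ -5.4540e-6)
3811/(√(-1263 - 1236)) - 89/K = 3811/(√(-1263 - 1236)) - 89/(-9/1650155) = 3811/(√(-2499)) - 89*(-1650155/9) = 3811/((7*I*√51)) + 146863795/9 = 3811*(-I*√51/357) + 146863795/9 = -3811*I*√51/357 + 146863795/9 = 146863795/9 - 3811*I*√51/357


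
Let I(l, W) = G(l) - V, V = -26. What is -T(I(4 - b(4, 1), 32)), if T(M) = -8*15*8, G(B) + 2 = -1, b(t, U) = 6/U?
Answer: 960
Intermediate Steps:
G(B) = -3 (G(B) = -2 - 1 = -3)
I(l, W) = 23 (I(l, W) = -3 - 1*(-26) = -3 + 26 = 23)
T(M) = -960 (T(M) = -120*8 = -960)
-T(I(4 - b(4, 1), 32)) = -1*(-960) = 960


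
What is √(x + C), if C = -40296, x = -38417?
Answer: I*√78713 ≈ 280.56*I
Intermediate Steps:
√(x + C) = √(-38417 - 40296) = √(-78713) = I*√78713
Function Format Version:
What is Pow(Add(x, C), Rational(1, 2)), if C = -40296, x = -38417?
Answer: Mul(I, Pow(78713, Rational(1, 2))) ≈ Mul(280.56, I)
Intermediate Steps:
Pow(Add(x, C), Rational(1, 2)) = Pow(Add(-38417, -40296), Rational(1, 2)) = Pow(-78713, Rational(1, 2)) = Mul(I, Pow(78713, Rational(1, 2)))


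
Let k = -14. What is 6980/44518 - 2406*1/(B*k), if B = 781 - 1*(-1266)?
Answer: 76785787/318949211 ≈ 0.24075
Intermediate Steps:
B = 2047 (B = 781 + 1266 = 2047)
6980/44518 - 2406*1/(B*k) = 6980/44518 - 2406/((-14*2047)) = 6980*(1/44518) - 2406/(-28658) = 3490/22259 - 2406*(-1/28658) = 3490/22259 + 1203/14329 = 76785787/318949211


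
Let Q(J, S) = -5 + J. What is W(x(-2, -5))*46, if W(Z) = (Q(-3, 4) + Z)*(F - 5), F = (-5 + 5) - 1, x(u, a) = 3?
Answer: 1380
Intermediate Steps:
F = -1 (F = 0 - 1 = -1)
W(Z) = 48 - 6*Z (W(Z) = ((-5 - 3) + Z)*(-1 - 5) = (-8 + Z)*(-6) = 48 - 6*Z)
W(x(-2, -5))*46 = (48 - 6*3)*46 = (48 - 18)*46 = 30*46 = 1380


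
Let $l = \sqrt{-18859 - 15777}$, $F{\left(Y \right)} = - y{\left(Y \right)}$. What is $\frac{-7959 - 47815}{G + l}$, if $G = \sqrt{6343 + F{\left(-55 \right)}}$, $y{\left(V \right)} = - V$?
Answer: $- \frac{27887}{2 \sqrt{393} + i \sqrt{8659}} \approx -108.07 + 253.64 i$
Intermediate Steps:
$F{\left(Y \right)} = Y$ ($F{\left(Y \right)} = - \left(-1\right) Y = Y$)
$l = 2 i \sqrt{8659}$ ($l = \sqrt{-34636} = 2 i \sqrt{8659} \approx 186.11 i$)
$G = 4 \sqrt{393}$ ($G = \sqrt{6343 - 55} = \sqrt{6288} = 4 \sqrt{393} \approx 79.297$)
$\frac{-7959 - 47815}{G + l} = \frac{-7959 - 47815}{4 \sqrt{393} + 2 i \sqrt{8659}} = - \frac{55774}{4 \sqrt{393} + 2 i \sqrt{8659}}$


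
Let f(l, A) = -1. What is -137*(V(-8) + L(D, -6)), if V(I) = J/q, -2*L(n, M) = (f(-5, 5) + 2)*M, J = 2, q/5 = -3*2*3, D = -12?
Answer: -18358/45 ≈ -407.96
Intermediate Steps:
q = -90 (q = 5*(-3*2*3) = 5*(-6*3) = 5*(-18) = -90)
L(n, M) = -M/2 (L(n, M) = -(-1 + 2)*M/2 = -M/2)
V(I) = -1/45 (V(I) = 2/(-90) = 2*(-1/90) = -1/45)
-137*(V(-8) + L(D, -6)) = -137*(-1/45 - ½*(-6)) = -137*(-1/45 + 3) = -137*134/45 = -18358/45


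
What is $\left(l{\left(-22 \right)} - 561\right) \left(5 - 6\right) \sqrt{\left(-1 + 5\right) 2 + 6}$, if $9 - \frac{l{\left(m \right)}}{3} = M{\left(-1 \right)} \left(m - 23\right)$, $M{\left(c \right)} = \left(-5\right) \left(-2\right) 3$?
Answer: $- 3516 \sqrt{14} \approx -13156.0$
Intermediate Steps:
$M{\left(c \right)} = 30$ ($M{\left(c \right)} = 10 \cdot 3 = 30$)
$l{\left(m \right)} = 2097 - 90 m$ ($l{\left(m \right)} = 27 - 3 \cdot 30 \left(m - 23\right) = 27 - 3 \cdot 30 \left(-23 + m\right) = 27 - 3 \left(-690 + 30 m\right) = 27 - \left(-2070 + 90 m\right) = 2097 - 90 m$)
$\left(l{\left(-22 \right)} - 561\right) \left(5 - 6\right) \sqrt{\left(-1 + 5\right) 2 + 6} = \left(\left(2097 - -1980\right) - 561\right) \left(5 - 6\right) \sqrt{\left(-1 + 5\right) 2 + 6} = \left(\left(2097 + 1980\right) - 561\right) \left(- \sqrt{4 \cdot 2 + 6}\right) = \left(4077 - 561\right) \left(- \sqrt{8 + 6}\right) = 3516 \left(- \sqrt{14}\right) = - 3516 \sqrt{14}$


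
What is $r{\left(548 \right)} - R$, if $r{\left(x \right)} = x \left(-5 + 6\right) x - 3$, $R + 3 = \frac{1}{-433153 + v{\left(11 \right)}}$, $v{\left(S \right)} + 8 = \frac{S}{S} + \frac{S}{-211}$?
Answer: $\frac{27446815918595}{91396771} \approx 3.003 \cdot 10^{5}$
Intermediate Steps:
$v{\left(S \right)} = -7 - \frac{S}{211}$ ($v{\left(S \right)} = -8 + \left(\frac{S}{S} + \frac{S}{-211}\right) = -8 + \left(1 + S \left(- \frac{1}{211}\right)\right) = -8 - \left(-1 + \frac{S}{211}\right) = -7 - \frac{S}{211}$)
$R = - \frac{274190524}{91396771}$ ($R = -3 + \frac{1}{-433153 - \frac{1488}{211}} = -3 + \frac{1}{- \frac{91396771}{211}} = -3 - \frac{211}{91396771} = - \frac{274190524}{91396771} \approx -3.0$)
$r{\left(x \right)} = -3 + x^{2}$ ($r{\left(x \right)} = x 1 x - 3 = x x - 3 = x^{2} - 3 = -3 + x^{2}$)
$r{\left(548 \right)} - R = \left(-3 + 548^{2}\right) - - \frac{274190524}{91396771} = \left(-3 + 300304\right) + \frac{274190524}{91396771} = 300301 + \frac{274190524}{91396771} = \frac{27446815918595}{91396771}$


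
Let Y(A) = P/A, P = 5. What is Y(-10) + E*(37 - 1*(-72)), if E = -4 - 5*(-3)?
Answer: 2397/2 ≈ 1198.5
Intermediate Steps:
Y(A) = 5/A
E = 11 (E = -4 + 15 = 11)
Y(-10) + E*(37 - 1*(-72)) = 5/(-10) + 11*(37 - 1*(-72)) = 5*(-⅒) + 11*(37 + 72) = -½ + 11*109 = -½ + 1199 = 2397/2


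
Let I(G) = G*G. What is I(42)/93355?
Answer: 1764/93355 ≈ 0.018896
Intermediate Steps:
I(G) = G**2
I(42)/93355 = 42**2/93355 = 1764*(1/93355) = 1764/93355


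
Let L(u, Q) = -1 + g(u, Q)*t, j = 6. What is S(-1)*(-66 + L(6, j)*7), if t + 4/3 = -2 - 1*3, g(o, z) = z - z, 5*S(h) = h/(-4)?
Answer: -73/20 ≈ -3.6500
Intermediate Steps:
S(h) = -h/20 (S(h) = (h/(-4))/5 = (h*(-1/4))/5 = (-h/4)/5 = -h/20)
g(o, z) = 0
t = -19/3 (t = -4/3 + (-2 - 1*3) = -4/3 + (-2 - 3) = -4/3 - 5 = -19/3 ≈ -6.3333)
L(u, Q) = -1 (L(u, Q) = -1 + 0*(-19/3) = -1 + 0 = -1)
S(-1)*(-66 + L(6, j)*7) = (-1/20*(-1))*(-66 - 1*7) = (-66 - 7)/20 = (1/20)*(-73) = -73/20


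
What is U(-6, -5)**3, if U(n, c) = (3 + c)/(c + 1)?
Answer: 1/8 ≈ 0.12500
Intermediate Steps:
U(n, c) = (3 + c)/(1 + c)
U(-6, -5)**3 = ((3 - 5)/(1 - 5))**3 = (-2/(-4))**3 = (-1/4*(-2))**3 = (1/2)**3 = 1/8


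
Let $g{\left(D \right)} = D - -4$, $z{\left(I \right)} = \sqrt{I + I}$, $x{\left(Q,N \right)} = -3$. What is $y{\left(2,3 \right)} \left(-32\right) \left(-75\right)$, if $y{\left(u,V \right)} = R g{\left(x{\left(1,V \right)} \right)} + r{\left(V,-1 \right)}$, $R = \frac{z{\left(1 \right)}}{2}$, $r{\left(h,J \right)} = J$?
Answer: $-2400 + 1200 \sqrt{2} \approx -702.94$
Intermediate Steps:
$z{\left(I \right)} = \sqrt{2} \sqrt{I}$ ($z{\left(I \right)} = \sqrt{2 I} = \sqrt{2} \sqrt{I}$)
$g{\left(D \right)} = 4 + D$ ($g{\left(D \right)} = D + 4 = 4 + D$)
$R = \frac{\sqrt{2}}{2}$ ($R = \frac{\sqrt{2} \sqrt{1}}{2} = \sqrt{2} \cdot 1 \cdot \frac{1}{2} = \sqrt{2} \cdot \frac{1}{2} = \frac{\sqrt{2}}{2} \approx 0.70711$)
$y{\left(u,V \right)} = -1 + \frac{\sqrt{2}}{2}$ ($y{\left(u,V \right)} = \frac{\sqrt{2}}{2} \left(4 - 3\right) - 1 = \frac{\sqrt{2}}{2} \cdot 1 - 1 = \frac{\sqrt{2}}{2} - 1 = -1 + \frac{\sqrt{2}}{2}$)
$y{\left(2,3 \right)} \left(-32\right) \left(-75\right) = \left(-1 + \frac{\sqrt{2}}{2}\right) \left(-32\right) \left(-75\right) = \left(32 - 16 \sqrt{2}\right) \left(-75\right) = -2400 + 1200 \sqrt{2}$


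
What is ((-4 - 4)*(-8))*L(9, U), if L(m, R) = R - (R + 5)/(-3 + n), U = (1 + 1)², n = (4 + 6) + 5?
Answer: 208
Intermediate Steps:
n = 15 (n = 10 + 5 = 15)
U = 4 (U = 2² = 4)
L(m, R) = -5/12 + 11*R/12 (L(m, R) = R - (R + 5)/(-3 + 15) = R - (5 + R)/12 = R - (5/12 + R/12) = R + (-5/12 - R/12) = -5/12 + 11*R/12)
((-4 - 4)*(-8))*L(9, U) = ((-4 - 4)*(-8))*(-5/12 + (11/12)*4) = (-8*(-8))*(-5/12 + 11/3) = 64*(13/4) = 208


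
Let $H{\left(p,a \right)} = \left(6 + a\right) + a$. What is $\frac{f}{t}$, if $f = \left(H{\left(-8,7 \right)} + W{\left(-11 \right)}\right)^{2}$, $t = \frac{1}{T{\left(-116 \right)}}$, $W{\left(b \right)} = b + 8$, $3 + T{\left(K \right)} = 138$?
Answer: $39015$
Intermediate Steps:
$T{\left(K \right)} = 135$ ($T{\left(K \right)} = -3 + 138 = 135$)
$W{\left(b \right)} = 8 + b$
$t = \frac{1}{135} \approx 0.0074074$
$H{\left(p,a \right)} = 6 + 2 a$
$f = 289$ ($f = \left(\left(6 + 2 \cdot 7\right) + \left(8 - 11\right)\right)^{2} = \left(\left(6 + 14\right) - 3\right)^{2} = \left(20 - 3\right)^{2} = 17^{2} = 289$)
$\frac{f}{t} = 289 \frac{1}{\frac{1}{135}} = 289 \cdot 135 = 39015$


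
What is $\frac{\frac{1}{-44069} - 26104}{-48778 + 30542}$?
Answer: $\frac{1150377177}{803642284} \approx 1.4315$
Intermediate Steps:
$\frac{\frac{1}{-44069} - 26104}{-48778 + 30542} = \frac{- \frac{1}{44069} - 26104}{-18236} = \left(- \frac{1150377177}{44069}\right) \left(- \frac{1}{18236}\right) = \frac{1150377177}{803642284}$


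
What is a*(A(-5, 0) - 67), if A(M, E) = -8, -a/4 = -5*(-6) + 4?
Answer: 10200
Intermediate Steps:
a = -136 (a = -4*(-5*(-6) + 4) = -4*(30 + 4) = -4*34 = -136)
a*(A(-5, 0) - 67) = -136*(-8 - 67) = -136*(-75) = 10200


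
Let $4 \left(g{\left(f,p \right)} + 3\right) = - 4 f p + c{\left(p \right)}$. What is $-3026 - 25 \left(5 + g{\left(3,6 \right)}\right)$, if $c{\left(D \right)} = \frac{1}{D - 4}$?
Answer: $- \frac{21033}{8} \approx -2629.1$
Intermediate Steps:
$c{\left(D \right)} = \frac{1}{-4 + D}$
$g{\left(f,p \right)} = -3 + \frac{1}{4 \left(-4 + p\right)} - f p$ ($g{\left(f,p \right)} = -3 + \frac{- 4 f p + \frac{1}{-4 + p}}{4} = -3 + \frac{\frac{1}{-4 + p} - 4 f p}{4} = -3 - \left(- \frac{1}{4 \left(-4 + p\right)} + f p\right) = -3 + \frac{1}{4 \left(-4 + p\right)} - f p$)
$-3026 - 25 \left(5 + g{\left(3,6 \right)}\right) = -3026 - 25 \left(5 + \frac{\frac{1}{4} - \left(-4 + 6\right) \left(3 + 3 \cdot 6\right)}{-4 + 6}\right) = -3026 - 25 \left(5 + \frac{\frac{1}{4} - 2 \left(3 + 18\right)}{2}\right) = -3026 - 25 \left(5 + \frac{\frac{1}{4} - 2 \cdot 21}{2}\right) = -3026 - 25 \left(5 + \frac{\frac{1}{4} - 42}{2}\right) = -3026 - 25 \left(5 + \frac{1}{2} \left(- \frac{167}{4}\right)\right) = -3026 - 25 \left(5 - \frac{167}{8}\right) = -3026 - - \frac{3175}{8} = -3026 + \frac{3175}{8} = - \frac{21033}{8}$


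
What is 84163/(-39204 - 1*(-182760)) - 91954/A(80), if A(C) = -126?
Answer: 314551261/430668 ≈ 730.38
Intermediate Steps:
84163/(-39204 - 1*(-182760)) - 91954/A(80) = 84163/(-39204 - 1*(-182760)) - 91954/(-126) = 84163/(-39204 + 182760) - 91954*(-1/126) = 84163/143556 + 45977/63 = 314551261/430668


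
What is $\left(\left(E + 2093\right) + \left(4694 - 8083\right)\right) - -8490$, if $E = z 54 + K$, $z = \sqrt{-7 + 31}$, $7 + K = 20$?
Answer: $7207 + 108 \sqrt{6} \approx 7471.5$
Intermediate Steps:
$K = 13$ ($K = -7 + 20 = 13$)
$z = 2 \sqrt{6}$ ($z = \sqrt{24} = 2 \sqrt{6} \approx 4.899$)
$E = 13 + 108 \sqrt{6}$ ($E = 2 \sqrt{6} \cdot 54 + 13 = 108 \sqrt{6} + 13 = 13 + 108 \sqrt{6} \approx 277.54$)
$\left(\left(E + 2093\right) + \left(4694 - 8083\right)\right) - -8490 = \left(\left(\left(13 + 108 \sqrt{6}\right) + 2093\right) + \left(4694 - 8083\right)\right) - -8490 = \left(\left(2106 + 108 \sqrt{6}\right) - 3389\right) + 8490 = \left(-1283 + 108 \sqrt{6}\right) + 8490 = 7207 + 108 \sqrt{6}$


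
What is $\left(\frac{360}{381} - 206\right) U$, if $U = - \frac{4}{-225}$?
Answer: $- \frac{104168}{28575} \approx -3.6454$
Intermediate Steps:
$U = \frac{4}{225}$ ($U = \left(-4\right) \left(- \frac{1}{225}\right) = \frac{4}{225} \approx 0.017778$)
$\left(\frac{360}{381} - 206\right) U = \left(\frac{360}{381} - 206\right) \frac{4}{225} = \left(360 \cdot \frac{1}{381} - 206\right) \frac{4}{225} = \left(\frac{120}{127} - 206\right) \frac{4}{225} = \left(- \frac{26042}{127}\right) \frac{4}{225} = - \frac{104168}{28575}$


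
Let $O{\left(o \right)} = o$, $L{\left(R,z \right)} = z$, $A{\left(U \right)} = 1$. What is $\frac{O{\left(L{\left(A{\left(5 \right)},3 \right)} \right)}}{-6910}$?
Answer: $- \frac{3}{6910} \approx -0.00043415$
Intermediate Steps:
$\frac{O{\left(L{\left(A{\left(5 \right)},3 \right)} \right)}}{-6910} = \frac{3}{-6910} = 3 \left(- \frac{1}{6910}\right) = - \frac{3}{6910}$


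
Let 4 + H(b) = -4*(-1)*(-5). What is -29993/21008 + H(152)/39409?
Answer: -1182498329/827904272 ≈ -1.4283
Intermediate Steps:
H(b) = -24 (H(b) = -4 - 4*(-1)*(-5) = -4 + 4*(-5) = -4 - 20 = -24)
-29993/21008 + H(152)/39409 = -29993/21008 - 24/39409 = -1182498329/827904272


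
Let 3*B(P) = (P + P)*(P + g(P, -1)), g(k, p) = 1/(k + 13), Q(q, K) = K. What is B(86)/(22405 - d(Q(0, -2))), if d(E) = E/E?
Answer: 366145/1663497 ≈ 0.22011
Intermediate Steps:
g(k, p) = 1/(13 + k)
d(E) = 1
B(P) = 2*P*(P + 1/(13 + P))/3 (B(P) = ((P + P)*(P + 1/(13 + P)))/3 = ((2*P)*(P + 1/(13 + P)))/3 = (2*P*(P + 1/(13 + P)))/3 = 2*P*(P + 1/(13 + P))/3)
B(86)/(22405 - d(Q(0, -2))) = ((⅔)*86*(1 + 86*(13 + 86))/(13 + 86))/(22405 - 1*1) = ((⅔)*86*(1 + 86*99)/99)/(22405 - 1) = ((⅔)*86*(1/99)*(1 + 8514))/22404 = ((⅔)*86*(1/99)*8515)*(1/22404) = (1464580/297)*(1/22404) = 366145/1663497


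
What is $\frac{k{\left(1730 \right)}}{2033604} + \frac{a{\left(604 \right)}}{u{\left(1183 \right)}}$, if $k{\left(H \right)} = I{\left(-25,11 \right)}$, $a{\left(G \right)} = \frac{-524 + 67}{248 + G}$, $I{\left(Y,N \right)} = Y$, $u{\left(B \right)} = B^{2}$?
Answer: $- \frac{1280769697}{101033228206638} \approx -1.2677 \cdot 10^{-5}$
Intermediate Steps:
$a{\left(G \right)} = - \frac{457}{248 + G}$
$k{\left(H \right)} = -25$
$\frac{k{\left(1730 \right)}}{2033604} + \frac{a{\left(604 \right)}}{u{\left(1183 \right)}} = - \frac{25}{2033604} + \frac{\left(-457\right) \frac{1}{248 + 604}}{1183^{2}} = \left(-25\right) \frac{1}{2033604} + \frac{\left(-457\right) \frac{1}{852}}{1399489} = - \frac{25}{2033604} + \left(-457\right) \frac{1}{852} \cdot \frac{1}{1399489} = - \frac{25}{2033604} - \frac{457}{1192364628} = - \frac{1280769697}{101033228206638}$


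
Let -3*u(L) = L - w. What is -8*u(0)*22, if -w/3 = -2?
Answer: -352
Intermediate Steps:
w = 6 (w = -3*(-2) = 6)
u(L) = 2 - L/3 (u(L) = -(L - 1*6)/3 = -(L - 6)/3 = -(-6 + L)/3 = 2 - L/3)
-8*u(0)*22 = -8*(2 - 1/3*0)*22 = -8*(2 + 0)*22 = -8*2*22 = -16*22 = -352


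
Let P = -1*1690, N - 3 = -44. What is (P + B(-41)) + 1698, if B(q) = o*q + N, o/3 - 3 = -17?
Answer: 1689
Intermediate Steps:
N = -41 (N = 3 - 44 = -41)
o = -42 (o = 9 + 3*(-17) = 9 - 51 = -42)
P = -1690
B(q) = -41 - 42*q (B(q) = -42*q - 41 = -41 - 42*q)
(P + B(-41)) + 1698 = (-1690 + (-41 - 42*(-41))) + 1698 = (-1690 + (-41 + 1722)) + 1698 = (-1690 + 1681) + 1698 = -9 + 1698 = 1689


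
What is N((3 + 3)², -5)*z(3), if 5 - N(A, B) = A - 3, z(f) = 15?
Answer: -420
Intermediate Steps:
N(A, B) = 8 - A (N(A, B) = 5 - (A - 3) = 5 - (-3 + A) = 5 + (3 - A) = 8 - A)
N((3 + 3)², -5)*z(3) = (8 - (3 + 3)²)*15 = (8 - 1*6²)*15 = (8 - 1*36)*15 = (8 - 36)*15 = -28*15 = -420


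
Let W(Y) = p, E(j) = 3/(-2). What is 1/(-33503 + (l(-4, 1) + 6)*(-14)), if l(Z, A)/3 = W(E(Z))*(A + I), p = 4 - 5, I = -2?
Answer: -1/33629 ≈ -2.9736e-5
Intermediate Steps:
p = -1
E(j) = -3/2 (E(j) = 3*(-½) = -3/2)
W(Y) = -1
l(Z, A) = 6 - 3*A (l(Z, A) = 3*(-(A - 2)) = 3*(-(-2 + A)) = 3*(2 - A) = 6 - 3*A)
1/(-33503 + (l(-4, 1) + 6)*(-14)) = 1/(-33503 + ((6 - 3*1) + 6)*(-14)) = 1/(-33503 + ((6 - 3) + 6)*(-14)) = 1/(-33503 + (3 + 6)*(-14)) = 1/(-33503 + 9*(-14)) = 1/(-33503 - 126) = 1/(-33629) = -1/33629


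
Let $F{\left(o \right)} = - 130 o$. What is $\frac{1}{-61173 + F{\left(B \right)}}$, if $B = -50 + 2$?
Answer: $- \frac{1}{54933} \approx -1.8204 \cdot 10^{-5}$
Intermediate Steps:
$B = -48$
$\frac{1}{-61173 + F{\left(B \right)}} = \frac{1}{-61173 - -6240} = \frac{1}{-61173 + 6240} = \frac{1}{-54933} = - \frac{1}{54933}$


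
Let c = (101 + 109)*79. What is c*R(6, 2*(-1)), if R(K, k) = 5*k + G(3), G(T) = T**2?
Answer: -16590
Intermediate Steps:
c = 16590 (c = 210*79 = 16590)
R(K, k) = 9 + 5*k (R(K, k) = 5*k + 3**2 = 5*k + 9 = 9 + 5*k)
c*R(6, 2*(-1)) = 16590*(9 + 5*(2*(-1))) = 16590*(9 + 5*(-2)) = 16590*(9 - 10) = 16590*(-1) = -16590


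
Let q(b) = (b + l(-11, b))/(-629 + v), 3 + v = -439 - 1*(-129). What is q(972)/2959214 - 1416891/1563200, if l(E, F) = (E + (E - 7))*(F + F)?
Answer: -329134151874009/363128700996800 ≈ -0.90638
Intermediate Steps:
l(E, F) = 2*F*(-7 + 2*E) (l(E, F) = (E + (-7 + E))*(2*F) = (-7 + 2*E)*(2*F) = 2*F*(-7 + 2*E))
v = -313 (v = -3 + (-439 - 1*(-129)) = -3 + (-439 + 129) = -3 - 310 = -313)
q(b) = 19*b/314 (q(b) = (b + 2*b*(-7 + 2*(-11)))/(-629 - 313) = (b + 2*b*(-7 - 22))/(-942) = (b + 2*b*(-29))*(-1/942) = (b - 58*b)*(-1/942) = -57*b*(-1/942) = 19*b/314)
q(972)/2959214 - 1416891/1563200 = ((19/314)*972)/2959214 - 1416891/1563200 = (9234/157)*(1/2959214) - 1416891*1/1563200 = 4617/232298299 - 1416891/1563200 = -329134151874009/363128700996800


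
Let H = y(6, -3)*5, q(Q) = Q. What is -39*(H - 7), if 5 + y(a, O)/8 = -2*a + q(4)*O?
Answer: 45513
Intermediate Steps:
y(a, O) = -40 - 16*a + 32*O (y(a, O) = -40 + 8*(-2*a + 4*O) = -40 + (-16*a + 32*O) = -40 - 16*a + 32*O)
H = -1160 (H = (-40 - 16*6 + 32*(-3))*5 = (-40 - 96 - 96)*5 = -232*5 = -1160)
-39*(H - 7) = -39*(-1160 - 7) = -39*(-1167) = 45513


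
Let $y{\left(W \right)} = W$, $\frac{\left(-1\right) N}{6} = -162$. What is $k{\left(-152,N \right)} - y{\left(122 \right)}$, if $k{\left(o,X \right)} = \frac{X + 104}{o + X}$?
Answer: $- \frac{24741}{205} \approx -120.69$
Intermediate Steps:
$N = 972$ ($N = \left(-6\right) \left(-162\right) = 972$)
$k{\left(o,X \right)} = \frac{104 + X}{X + o}$
$k{\left(-152,N \right)} - y{\left(122 \right)} = \frac{104 + 972}{972 - 152} - 122 = \frac{1}{820} \cdot 1076 - 122 = \frac{269}{205} - 122 = - \frac{24741}{205}$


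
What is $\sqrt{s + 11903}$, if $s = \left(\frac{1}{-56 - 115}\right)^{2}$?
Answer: $\frac{14 \sqrt{1775794}}{171} \approx 109.1$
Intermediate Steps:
$s = \frac{1}{29241}$ ($s = \left(\frac{1}{-171}\right)^{2} = \left(- \frac{1}{171}\right)^{2} = \frac{1}{29241} \approx 3.4199 \cdot 10^{-5}$)
$\sqrt{s + 11903} = \sqrt{\frac{1}{29241} + 11903} = \sqrt{\frac{348055624}{29241}} = \frac{14 \sqrt{1775794}}{171}$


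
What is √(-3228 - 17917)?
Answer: I*√21145 ≈ 145.41*I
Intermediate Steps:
√(-3228 - 17917) = √(-21145) = I*√21145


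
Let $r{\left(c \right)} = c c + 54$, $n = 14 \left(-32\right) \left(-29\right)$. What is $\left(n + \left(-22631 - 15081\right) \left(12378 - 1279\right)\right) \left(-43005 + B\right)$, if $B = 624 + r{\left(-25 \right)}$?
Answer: $17454476188192$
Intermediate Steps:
$n = 12992$ ($n = \left(-448\right) \left(-29\right) = 12992$)
$r{\left(c \right)} = 54 + c^{2}$ ($r{\left(c \right)} = c^{2} + 54 = 54 + c^{2}$)
$B = 1303$ ($B = 624 + \left(54 + \left(-25\right)^{2}\right) = 624 + \left(54 + 625\right) = 624 + 679 = 1303$)
$\left(n + \left(-22631 - 15081\right) \left(12378 - 1279\right)\right) \left(-43005 + B\right) = \left(12992 + \left(-22631 - 15081\right) \left(12378 - 1279\right)\right) \left(-43005 + 1303\right) = \left(12992 - 418565488\right) \left(-41702\right) = \left(-418552496\right) \left(-41702\right) = 17454476188192$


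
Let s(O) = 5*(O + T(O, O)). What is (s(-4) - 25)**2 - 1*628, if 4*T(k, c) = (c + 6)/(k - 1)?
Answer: 5769/4 ≈ 1442.3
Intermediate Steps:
T(k, c) = (6 + c)/(4*(-1 + k)) (T(k, c) = ((c + 6)/(k - 1))/4 = ((6 + c)/(-1 + k))/4 = (6 + c)/(4*(-1 + k)))
s(O) = 5*O + 5*(6 + O)/(4*(-1 + O)) (s(O) = 5*(O + (6 + O)/(4*(-1 + O))) = 5*O + 5*(6 + O)/(4*(-1 + O)))
(s(-4) - 25)**2 - 1*628 = (5*(6 - 3*(-4) + 4*(-4)**2)/(4*(-1 - 4)) - 25)**2 - 1*628 = ((5/4)*(6 + 12 + 4*16)/(-5) - 25)**2 - 628 = ((5/4)*(-1/5)*(6 + 12 + 64) - 25)**2 - 628 = ((5/4)*(-1/5)*82 - 25)**2 - 628 = (-41/2 - 25)**2 - 628 = (-91/2)**2 - 628 = 8281/4 - 628 = 5769/4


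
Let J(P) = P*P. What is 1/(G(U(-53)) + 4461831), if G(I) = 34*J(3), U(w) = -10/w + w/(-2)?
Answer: 1/4462137 ≈ 2.2411e-7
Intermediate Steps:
J(P) = P²
U(w) = -10/w - w/2 (U(w) = -10/w + w*(-½) = -10/w - w/2)
G(I) = 306 (G(I) = 34*3² = 34*9 = 306)
1/(G(U(-53)) + 4461831) = 1/(306 + 4461831) = 1/4462137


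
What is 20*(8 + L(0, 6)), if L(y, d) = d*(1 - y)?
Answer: 280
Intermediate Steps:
20*(8 + L(0, 6)) = 20*(8 + 6*(1 - 1*0)) = 20*(8 + 6*(1 + 0)) = 20*(8 + 6*1) = 20*(8 + 6) = 20*14 = 280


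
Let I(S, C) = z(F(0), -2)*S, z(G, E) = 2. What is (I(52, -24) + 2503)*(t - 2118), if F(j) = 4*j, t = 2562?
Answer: 1157508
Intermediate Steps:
I(S, C) = 2*S
(I(52, -24) + 2503)*(t - 2118) = (2*52 + 2503)*(2562 - 2118) = (104 + 2503)*444 = 2607*444 = 1157508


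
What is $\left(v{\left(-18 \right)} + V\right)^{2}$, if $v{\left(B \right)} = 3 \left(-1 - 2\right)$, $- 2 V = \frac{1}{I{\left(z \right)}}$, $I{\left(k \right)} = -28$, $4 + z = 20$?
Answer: $\frac{253009}{3136} \approx 80.679$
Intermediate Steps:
$z = 16$ ($z = -4 + 20 = 16$)
$V = \frac{1}{56}$ ($V = - \frac{1}{2 \left(-28\right)} = \left(- \frac{1}{2}\right) \left(- \frac{1}{28}\right) = \frac{1}{56} \approx 0.017857$)
$v{\left(B \right)} = -9$ ($v{\left(B \right)} = 3 \left(-3\right) = -9$)
$\left(v{\left(-18 \right)} + V\right)^{2} = \left(-9 + \frac{1}{56}\right)^{2} = \left(- \frac{503}{56}\right)^{2} = \frac{253009}{3136}$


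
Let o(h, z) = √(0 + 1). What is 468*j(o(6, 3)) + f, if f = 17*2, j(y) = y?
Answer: 502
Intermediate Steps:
o(h, z) = 1 (o(h, z) = √1 = 1)
f = 34
468*j(o(6, 3)) + f = 468*1 + 34 = 468 + 34 = 502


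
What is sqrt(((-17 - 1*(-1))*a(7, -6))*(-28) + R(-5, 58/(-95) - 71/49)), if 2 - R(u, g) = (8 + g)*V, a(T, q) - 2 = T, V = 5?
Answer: sqrt(70832019)/133 ≈ 63.280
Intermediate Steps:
a(T, q) = 2 + T
R(u, g) = -38 - 5*g (R(u, g) = 2 - (8 + g)*5 = 2 - (40 + 5*g) = 2 + (-40 - 5*g) = -38 - 5*g)
sqrt(((-17 - 1*(-1))*a(7, -6))*(-28) + R(-5, 58/(-95) - 71/49)) = sqrt(((-17 - 1*(-1))*(2 + 7))*(-28) + (-38 - 5*(58/(-95) - 71/49))) = sqrt(((-17 + 1)*9)*(-28) + (-38 - 5*(58*(-1/95) - 71*1/49))) = sqrt(-16*9*(-28) + (-38 - 5*(-58/95 - 71/49))) = sqrt(-144*(-28) + (-38 - 5*(-9587/4655))) = sqrt(4032 + (-38 + 9587/931)) = sqrt(4032 - 25791/931) = sqrt(3728001/931) = sqrt(70832019)/133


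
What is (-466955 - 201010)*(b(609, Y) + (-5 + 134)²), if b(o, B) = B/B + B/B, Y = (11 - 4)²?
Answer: -11116941495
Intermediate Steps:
Y = 49 (Y = 7² = 49)
b(o, B) = 2 (b(o, B) = 1 + 1 = 2)
(-466955 - 201010)*(b(609, Y) + (-5 + 134)²) = (-466955 - 201010)*(2 + (-5 + 134)²) = -667965*(2 + 129²) = -667965*(2 + 16641) = -667965*16643 = -11116941495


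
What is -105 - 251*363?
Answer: -91218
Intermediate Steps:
-105 - 251*363 = -105 - 91113 = -91218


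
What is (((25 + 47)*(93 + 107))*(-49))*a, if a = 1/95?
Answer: -141120/19 ≈ -7427.4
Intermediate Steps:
a = 1/95 ≈ 0.010526
(((25 + 47)*(93 + 107))*(-49))*a = (((25 + 47)*(93 + 107))*(-49))*(1/95) = ((72*200)*(-49))*(1/95) = (14400*(-49))*(1/95) = -705600*1/95 = -141120/19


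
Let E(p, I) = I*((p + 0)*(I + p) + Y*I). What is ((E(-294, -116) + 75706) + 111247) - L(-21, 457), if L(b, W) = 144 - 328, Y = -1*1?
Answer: -13808959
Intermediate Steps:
Y = -1
L(b, W) = -184
E(p, I) = I*(-I + p*(I + p)) (E(p, I) = I*((p + 0)*(I + p) - I) = I*(p*(I + p) - I) = I*(-I + p*(I + p)))
((E(-294, -116) + 75706) + 111247) - L(-21, 457) = ((-116*((-294)² - 1*(-116) - 116*(-294)) + 75706) + 111247) - 1*(-184) = ((-116*(86436 + 116 + 34104) + 75706) + 111247) + 184 = ((-116*120656 + 75706) + 111247) + 184 = ((-13996096 + 75706) + 111247) + 184 = (-13920390 + 111247) + 184 = -13809143 + 184 = -13808959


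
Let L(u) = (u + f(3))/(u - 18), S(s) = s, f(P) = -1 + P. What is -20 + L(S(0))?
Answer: -181/9 ≈ -20.111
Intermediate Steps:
L(u) = (2 + u)/(-18 + u) (L(u) = (u + (-1 + 3))/(u - 18) = (u + 2)/(-18 + u) = (2 + u)/(-18 + u))
-20 + L(S(0)) = -20 + (2 + 0)/(-18 + 0) = -20 + 2/(-18) = -20 - 1/18*2 = -20 - ⅑ = -181/9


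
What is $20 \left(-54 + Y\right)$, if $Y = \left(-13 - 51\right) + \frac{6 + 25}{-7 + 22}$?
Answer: $- \frac{6956}{3} \approx -2318.7$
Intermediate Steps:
$Y = - \frac{929}{15}$ ($Y = -64 + \frac{31}{15} = - \frac{929}{15} \approx -61.933$)
$20 \left(-54 + Y\right) = 20 \left(-54 - \frac{929}{15}\right) = 20 \left(- \frac{1739}{15}\right) = - \frac{6956}{3}$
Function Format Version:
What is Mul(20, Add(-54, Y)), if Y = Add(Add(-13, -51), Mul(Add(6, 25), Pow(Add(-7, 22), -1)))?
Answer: Rational(-6956, 3) ≈ -2318.7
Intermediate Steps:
Y = Rational(-929, 15) (Y = Add(-64, Mul(31, Pow(15, -1))) = Add(-64, Mul(31, Rational(1, 15))) = Add(-64, Rational(31, 15)) = Rational(-929, 15) ≈ -61.933)
Mul(20, Add(-54, Y)) = Mul(20, Add(-54, Rational(-929, 15))) = Mul(20, Rational(-1739, 15)) = Rational(-6956, 3)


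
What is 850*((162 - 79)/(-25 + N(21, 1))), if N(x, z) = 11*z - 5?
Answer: -70550/19 ≈ -3713.2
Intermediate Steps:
N(x, z) = -5 + 11*z
850*((162 - 79)/(-25 + N(21, 1))) = 850*((162 - 79)/(-25 + (-5 + 11*1))) = 850*(83/(-25 + (-5 + 11))) = 850*(83/(-25 + 6)) = 850*(83/(-19)) = 850*(83*(-1/19)) = 850*(-83/19) = -70550/19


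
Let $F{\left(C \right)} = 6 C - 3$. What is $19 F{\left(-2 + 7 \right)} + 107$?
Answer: $620$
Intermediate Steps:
$F{\left(C \right)} = -3 + 6 C$
$19 F{\left(-2 + 7 \right)} + 107 = 19 \left(-3 + 6 \left(-2 + 7\right)\right) + 107 = 19 \left(-3 + 6 \cdot 5\right) + 107 = 19 \left(-3 + 30\right) + 107 = 19 \cdot 27 + 107 = 513 + 107 = 620$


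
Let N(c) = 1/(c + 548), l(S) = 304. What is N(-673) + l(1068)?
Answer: 37999/125 ≈ 303.99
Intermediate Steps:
N(c) = 1/(548 + c)
N(-673) + l(1068) = 1/(548 - 673) + 304 = 1/(-125) + 304 = -1/125 + 304 = 37999/125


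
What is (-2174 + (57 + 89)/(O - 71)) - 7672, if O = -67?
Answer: -679447/69 ≈ -9847.1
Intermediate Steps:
(-2174 + (57 + 89)/(O - 71)) - 7672 = (-2174 + (57 + 89)/(-67 - 71)) - 7672 = (-2174 + 146/(-138)) - 7672 = (-2174 + 146*(-1/138)) - 7672 = (-2174 - 73/69) - 7672 = -150079/69 - 7672 = -679447/69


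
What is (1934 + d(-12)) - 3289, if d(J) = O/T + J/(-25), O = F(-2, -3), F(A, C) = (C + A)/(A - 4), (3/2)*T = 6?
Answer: -812587/600 ≈ -1354.3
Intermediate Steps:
T = 4 (T = (2/3)*6 = 4)
F(A, C) = (A + C)/(-4 + A)
O = 5/6 (O = (-2 - 3)/(-4 - 2) = -5/(-6) = -1/6*(-5) = 5/6 ≈ 0.83333)
d(J) = 5/24 - J/25 (d(J) = (5/6)/4 + J/(-25) = (5/6)*(1/4) + J*(-1/25) = 5/24 - J/25)
(1934 + d(-12)) - 3289 = (1934 + (5/24 - 1/25*(-12))) - 3289 = (1934 + (5/24 + 12/25)) - 3289 = (1934 + 413/600) - 3289 = 1160813/600 - 3289 = -812587/600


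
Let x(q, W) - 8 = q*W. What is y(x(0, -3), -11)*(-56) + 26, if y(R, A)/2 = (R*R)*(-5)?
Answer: 35866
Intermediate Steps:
x(q, W) = 8 + W*q (x(q, W) = 8 + q*W = 8 + W*q)
y(R, A) = -10*R² (y(R, A) = 2*((R*R)*(-5)) = 2*(R²*(-5)) = 2*(-5*R²) = -10*R²)
y(x(0, -3), -11)*(-56) + 26 = -10*(8 - 3*0)²*(-56) + 26 = -10*(8 + 0)²*(-56) + 26 = -10*8²*(-56) + 26 = -10*64*(-56) + 26 = -640*(-56) + 26 = 35840 + 26 = 35866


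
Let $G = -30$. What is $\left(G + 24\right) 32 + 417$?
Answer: $225$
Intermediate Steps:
$\left(G + 24\right) 32 + 417 = \left(-30 + 24\right) 32 + 417 = \left(-6\right) 32 + 417 = -192 + 417 = 225$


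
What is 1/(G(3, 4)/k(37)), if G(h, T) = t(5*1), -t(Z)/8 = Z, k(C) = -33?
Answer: 33/40 ≈ 0.82500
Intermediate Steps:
t(Z) = -8*Z
G(h, T) = -40
1/(G(3, 4)/k(37)) = 1/(-40/(-33)) = 1/(-40*(-1/33)) = 1/(40/33) = 33/40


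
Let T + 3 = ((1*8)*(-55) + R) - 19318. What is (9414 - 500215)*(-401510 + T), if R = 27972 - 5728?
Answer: 195842850627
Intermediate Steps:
R = 22244
T = 2483 (T = -3 + (((1*8)*(-55) + 22244) - 19318) = -3 + ((8*(-55) + 22244) - 19318) = -3 + ((-440 + 22244) - 19318) = -3 + (21804 - 19318) = -3 + 2486 = 2483)
(9414 - 500215)*(-401510 + T) = (9414 - 500215)*(-401510 + 2483) = -490801*(-399027) = 195842850627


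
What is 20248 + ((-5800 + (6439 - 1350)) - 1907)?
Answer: 17630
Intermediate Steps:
20248 + ((-5800 + (6439 - 1350)) - 1907) = 20248 + ((-5800 + 5089) - 1907) = 20248 + (-711 - 1907) = 20248 - 2618 = 17630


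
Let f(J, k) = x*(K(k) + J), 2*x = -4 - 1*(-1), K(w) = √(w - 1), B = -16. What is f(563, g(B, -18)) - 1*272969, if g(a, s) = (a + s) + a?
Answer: -547627/2 - 3*I*√51/2 ≈ -2.7381e+5 - 10.712*I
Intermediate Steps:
K(w) = √(-1 + w)
x = -3/2 (x = (-4 - 1*(-1))/2 = (-4 + 1)/2 = (½)*(-3) = -3/2 ≈ -1.5000)
g(a, s) = s + 2*a
f(J, k) = -3*J/2 - 3*√(-1 + k)/2 (f(J, k) = -3*(√(-1 + k) + J)/2 = -3*(J + √(-1 + k))/2 = -3*J/2 - 3*√(-1 + k)/2)
f(563, g(B, -18)) - 1*272969 = (-3/2*563 - 3*√(-1 + (-18 + 2*(-16)))/2) - 1*272969 = (-1689/2 - 3*√(-1 + (-18 - 32))/2) - 272969 = (-1689/2 - 3*√(-1 - 50)/2) - 272969 = (-1689/2 - 3*I*√51/2) - 272969 = -547627/2 - 3*I*√51/2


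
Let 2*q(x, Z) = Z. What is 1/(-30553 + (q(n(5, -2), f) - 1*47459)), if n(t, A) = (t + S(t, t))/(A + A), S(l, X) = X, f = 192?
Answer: -1/77916 ≈ -1.2834e-5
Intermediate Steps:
n(t, A) = t/A (n(t, A) = (t + t)/(A + A) = (2*t)/((2*A)) = (2*t)*(1/(2*A)) = t/A)
q(x, Z) = Z/2
1/(-30553 + (q(n(5, -2), f) - 1*47459)) = 1/(-30553 + ((½)*192 - 1*47459)) = 1/(-30553 + (96 - 47459)) = 1/(-30553 - 47363) = 1/(-77916) = -1/77916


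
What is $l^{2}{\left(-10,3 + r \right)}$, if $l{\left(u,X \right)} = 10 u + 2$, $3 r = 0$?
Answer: $9604$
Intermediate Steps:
$r = 0$ ($r = \frac{1}{3} \cdot 0 = 0$)
$l{\left(u,X \right)} = 2 + 10 u$
$l^{2}{\left(-10,3 + r \right)} = \left(2 + 10 \left(-10\right)\right)^{2} = \left(2 - 100\right)^{2} = \left(-98\right)^{2} = 9604$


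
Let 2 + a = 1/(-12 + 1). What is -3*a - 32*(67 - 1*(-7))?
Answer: -25979/11 ≈ -2361.7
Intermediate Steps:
a = -23/11 (a = -2 + 1/(-12 + 1) = -2 + 1/(-11) = -2 - 1/11 = -23/11 ≈ -2.0909)
-3*a - 32*(67 - 1*(-7)) = -3*(-23/11) - 32*(67 - 1*(-7)) = 69/11 - 32*(67 + 7) = 69/11 - 32*74 = 69/11 - 2368 = -25979/11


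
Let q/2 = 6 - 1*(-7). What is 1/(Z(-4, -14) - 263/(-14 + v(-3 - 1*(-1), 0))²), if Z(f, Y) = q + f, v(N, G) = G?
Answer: 196/4049 ≈ 0.048407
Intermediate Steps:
q = 26 (q = 2*(6 - 1*(-7)) = 2*(6 + 7) = 2*13 = 26)
Z(f, Y) = 26 + f
1/(Z(-4, -14) - 263/(-14 + v(-3 - 1*(-1), 0))²) = 1/((26 - 4) - 263/(-14 + 0)²) = 1/(22 - 263/((-14)²)) = 1/(22 - 263/196) = 1/(4049/196) = 196/4049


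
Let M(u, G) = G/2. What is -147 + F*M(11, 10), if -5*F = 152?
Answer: -299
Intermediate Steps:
M(u, G) = G/2 (M(u, G) = G*(1/2) = G/2)
F = -152/5 (F = -1/5*152 = -152/5 ≈ -30.400)
-147 + F*M(11, 10) = -147 - 76*10/5 = -147 - 152/5*5 = -147 - 152 = -299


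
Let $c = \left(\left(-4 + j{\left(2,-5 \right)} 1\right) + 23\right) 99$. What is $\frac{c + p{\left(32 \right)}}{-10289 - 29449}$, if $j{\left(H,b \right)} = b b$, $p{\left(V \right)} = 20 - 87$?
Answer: $- \frac{4289}{39738} \approx -0.10793$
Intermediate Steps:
$p{\left(V \right)} = -67$ ($p{\left(V \right)} = 20 - 87 = -67$)
$j{\left(H,b \right)} = b^{2}$
$c = 4356$ ($c = \left(\left(-4 + \left(-5\right)^{2} \cdot 1\right) + 23\right) 99 = \left(\left(-4 + 25 \cdot 1\right) + 23\right) 99 = \left(\left(-4 + 25\right) + 23\right) 99 = \left(21 + 23\right) 99 = 44 \cdot 99 = 4356$)
$\frac{c + p{\left(32 \right)}}{-10289 - 29449} = \frac{4356 - 67}{-10289 - 29449} = \frac{4289}{-39738} = 4289 \left(- \frac{1}{39738}\right) = - \frac{4289}{39738}$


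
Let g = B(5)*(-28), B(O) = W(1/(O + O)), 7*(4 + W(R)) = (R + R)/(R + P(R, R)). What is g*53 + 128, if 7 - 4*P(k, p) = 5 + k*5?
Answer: 113520/19 ≈ 5974.7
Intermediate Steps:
P(k, p) = 1/2 - 5*k/4 (P(k, p) = 7/4 - (5 + k*5)/4 = 7/4 - (5 + 5*k)/4 = 7/4 + (-5/4 - 5*k/4) = 1/2 - 5*k/4)
W(R) = -4 + 2*R/(7*(1/2 - R/4)) (W(R) = -4 + ((R + R)/(R + (1/2 - 5*R/4)))/7 = -4 + ((2*R)/(1/2 - R/4))/7 = -4 + (2*R/(1/2 - R/4))/7 = -4 + 2*R/(7*(1/2 - R/4)))
B(O) = 4*(-14 + 9/(2*O))/(7*(2 - 1/(2*O))) (B(O) = 4*(-14 + 9/(O + O))/(7*(2 - 1/(O + O))) = 4*(-14 + 9/((2*O)))/(7*(2 - 1/(2*O))) = 4*(-14 + 9*(1/(2*O)))/(7*(2 - 1/(2*O))) = 4*(-14 + 9/(2*O))/(7*(2 - 1/(2*O))))
g = 2096/19 (g = (4*(9 - 28*5)/(7*(-1 + 4*5)))*(-28) = (4*(9 - 140)/(7*(-1 + 20)))*(-28) = ((4/7)*(-131)/19)*(-28) = ((4/7)*(1/19)*(-131))*(-28) = -524/133*(-28) = 2096/19 ≈ 110.32)
g*53 + 128 = (2096/19)*53 + 128 = 111088/19 + 128 = 113520/19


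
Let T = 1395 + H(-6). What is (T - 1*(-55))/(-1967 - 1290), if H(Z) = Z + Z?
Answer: -1438/3257 ≈ -0.44151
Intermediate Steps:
H(Z) = 2*Z
T = 1383 (T = 1395 + 2*(-6) = 1395 - 12 = 1383)
(T - 1*(-55))/(-1967 - 1290) = (1383 - 1*(-55))/(-1967 - 1290) = (1383 + 55)/(-3257) = 1438*(-1/3257) = -1438/3257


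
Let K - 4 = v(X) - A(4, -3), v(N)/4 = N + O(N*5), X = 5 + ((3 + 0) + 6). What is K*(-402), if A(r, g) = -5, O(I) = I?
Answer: -138690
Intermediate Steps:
X = 14 (X = 5 + (3 + 6) = 5 + 9 = 14)
v(N) = 24*N (v(N) = 4*(N + N*5) = 4*(N + 5*N) = 4*(6*N) = 24*N)
K = 345 (K = 4 + (24*14 - 1*(-5)) = 4 + (336 + 5) = 4 + 341 = 345)
K*(-402) = 345*(-402) = -138690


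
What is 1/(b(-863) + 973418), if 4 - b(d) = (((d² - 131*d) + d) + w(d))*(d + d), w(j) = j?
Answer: 1/1478595118 ≈ 6.7632e-10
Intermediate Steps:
b(d) = 4 - 2*d*(d² - 129*d) (b(d) = 4 - (((d² - 131*d) + d) + d)*(d + d) = 4 - ((d² - 130*d) + d)*2*d = 4 - (d² - 129*d)*2*d = 4 - 2*d*(d² - 129*d))
1/(b(-863) + 973418) = 1/((4 - 2*(-863)³ + 258*(-863)²) + 973418) = 1/((4 - 2*(-642735647) + 258*744769) + 973418) = 1/((4 + 1285471294 + 192150402) + 973418) = 1/(1477621700 + 973418) = 1/1478595118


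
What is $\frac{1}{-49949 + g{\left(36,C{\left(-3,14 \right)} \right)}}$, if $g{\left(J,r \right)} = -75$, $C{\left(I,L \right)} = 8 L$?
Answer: $- \frac{1}{50024} \approx -1.999 \cdot 10^{-5}$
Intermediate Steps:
$\frac{1}{-49949 + g{\left(36,C{\left(-3,14 \right)} \right)}} = \frac{1}{-49949 - 75} = \frac{1}{-50024} = - \frac{1}{50024}$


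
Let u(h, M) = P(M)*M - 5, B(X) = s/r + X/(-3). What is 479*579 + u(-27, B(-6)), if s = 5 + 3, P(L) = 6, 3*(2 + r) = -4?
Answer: 1386668/5 ≈ 2.7733e+5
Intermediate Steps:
r = -10/3 (r = -2 + (1/3)*(-4) = -2 - 4/3 = -10/3 ≈ -3.3333)
s = 8
B(X) = -12/5 - X/3 (B(X) = 8/(-10/3) + X/(-3) = 8*(-3/10) + X*(-1/3) = -12/5 - X/3)
u(h, M) = -5 + 6*M (u(h, M) = 6*M - 5 = -5 + 6*M)
479*579 + u(-27, B(-6)) = 479*579 + (-5 + 6*(-12/5 - 1/3*(-6))) = 277341 + (-5 + 6*(-12/5 + 2)) = 277341 + (-5 + 6*(-2/5)) = 277341 + (-5 - 12/5) = 277341 - 37/5 = 1386668/5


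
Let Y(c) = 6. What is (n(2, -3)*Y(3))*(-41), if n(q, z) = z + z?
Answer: 1476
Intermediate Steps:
n(q, z) = 2*z
(n(2, -3)*Y(3))*(-41) = ((2*(-3))*6)*(-41) = -6*6*(-41) = -36*(-41) = 1476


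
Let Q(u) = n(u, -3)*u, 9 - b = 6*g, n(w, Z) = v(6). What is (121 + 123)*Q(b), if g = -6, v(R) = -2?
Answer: -21960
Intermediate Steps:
n(w, Z) = -2
b = 45 (b = 9 - 6*(-6) = 9 - 1*(-36) = 9 + 36 = 45)
Q(u) = -2*u
(121 + 123)*Q(b) = (121 + 123)*(-2*45) = 244*(-90) = -21960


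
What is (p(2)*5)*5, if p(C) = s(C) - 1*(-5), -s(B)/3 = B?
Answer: -25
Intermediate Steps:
s(B) = -3*B
p(C) = 5 - 3*C (p(C) = -3*C - 1*(-5) = -3*C + 5 = 5 - 3*C)
(p(2)*5)*5 = ((5 - 3*2)*5)*5 = ((5 - 6)*5)*5 = -1*5*5 = -5*5 = -25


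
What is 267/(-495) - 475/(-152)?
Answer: 3413/1320 ≈ 2.5856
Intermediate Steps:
267/(-495) - 475/(-152) = 267*(-1/495) - 475*(-1/152) = -89/165 + 25/8 = 3413/1320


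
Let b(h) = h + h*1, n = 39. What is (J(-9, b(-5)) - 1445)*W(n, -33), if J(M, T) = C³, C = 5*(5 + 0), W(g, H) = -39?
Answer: -553020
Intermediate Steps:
b(h) = 2*h (b(h) = h + h = 2*h)
C = 25 (C = 5*5 = 25)
J(M, T) = 15625 (J(M, T) = 25³ = 15625)
(J(-9, b(-5)) - 1445)*W(n, -33) = (15625 - 1445)*(-39) = 14180*(-39) = -553020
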